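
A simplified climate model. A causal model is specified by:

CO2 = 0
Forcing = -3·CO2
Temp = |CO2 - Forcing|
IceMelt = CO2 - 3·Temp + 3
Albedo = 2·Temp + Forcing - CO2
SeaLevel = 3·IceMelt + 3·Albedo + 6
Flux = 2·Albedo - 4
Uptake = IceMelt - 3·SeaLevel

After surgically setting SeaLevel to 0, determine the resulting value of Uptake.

Intervening sets SeaLevel = 0 and removes its equation (SeaLevel = 3·IceMelt + 3·Albedo + 6).
Forcing = -3·CO2  [with CO2=0]  = 0
Temp = |CO2 - Forcing|  [with CO2=0, Forcing=0]  = 0
IceMelt = CO2 - 3·Temp + 3  [with CO2=0, Temp=0]  = 3
Uptake = IceMelt - 3·SeaLevel  [with IceMelt=3, SeaLevel=0]  = 3

3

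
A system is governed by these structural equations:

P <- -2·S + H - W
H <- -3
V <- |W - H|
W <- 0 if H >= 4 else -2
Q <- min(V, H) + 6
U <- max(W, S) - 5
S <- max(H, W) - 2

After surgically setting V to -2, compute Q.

3

Intervening sets V = -2 and removes its equation (V <- |W - H|).
Q = min(V, H) + 6  [with V=-2, H=-3]  = 3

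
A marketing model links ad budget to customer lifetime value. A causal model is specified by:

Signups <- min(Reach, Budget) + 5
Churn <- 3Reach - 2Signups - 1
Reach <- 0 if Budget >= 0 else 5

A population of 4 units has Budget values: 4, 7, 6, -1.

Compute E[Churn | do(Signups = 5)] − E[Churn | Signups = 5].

The intervention sets Signups=5 in all 4 units regardless of Budget. Recomputing Churn per unit gives -11, -11, -11, 4; average -7.25.
E[Churn|Signups=5] averages over only the 3 units with Signups=5 (Budget = 4, 7, 6): Churn = -11, -11, -11, mean -11.
Difference = -7.25 − (-11) = 3.75.

3.75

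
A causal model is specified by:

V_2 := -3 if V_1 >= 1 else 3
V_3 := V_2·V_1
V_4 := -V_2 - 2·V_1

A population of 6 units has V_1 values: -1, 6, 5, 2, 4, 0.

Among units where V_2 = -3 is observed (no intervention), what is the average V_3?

-12.75

Conditioning on V_2=-3 selects the 4 unit(s) with V_1 ∈ {6, 5, 2, 4}. Their V_3 values: -18, -15, -6, -12. Mean = -12.75.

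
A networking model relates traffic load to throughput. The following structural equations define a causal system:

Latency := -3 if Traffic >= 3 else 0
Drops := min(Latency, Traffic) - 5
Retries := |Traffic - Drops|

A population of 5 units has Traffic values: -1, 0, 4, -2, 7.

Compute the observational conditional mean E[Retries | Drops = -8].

E[Retries|Drops=-8] averages over only the 2 units with Drops=-8 (Traffic = 4, 7): Retries = 12, 15, mean 13.5.

13.5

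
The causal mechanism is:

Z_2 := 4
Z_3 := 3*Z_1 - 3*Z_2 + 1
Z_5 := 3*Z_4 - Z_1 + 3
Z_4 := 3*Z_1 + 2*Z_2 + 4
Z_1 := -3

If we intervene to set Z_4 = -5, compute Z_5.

Intervening sets Z_4 = -5 and removes its equation (Z_4 := 3*Z_1 + 2*Z_2 + 4).
Z_5 = 3*Z_4 - Z_1 + 3  [with Z_4=-5, Z_1=-3]  = -9

-9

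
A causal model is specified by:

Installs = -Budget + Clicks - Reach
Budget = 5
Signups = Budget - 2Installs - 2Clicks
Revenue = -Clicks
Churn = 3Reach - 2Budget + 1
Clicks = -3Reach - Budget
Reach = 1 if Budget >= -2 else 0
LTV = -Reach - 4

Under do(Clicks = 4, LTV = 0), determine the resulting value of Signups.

1

The joint intervention fixes Clicks = 4, LTV = 0, removing each variable's own equation.
Reach = 1 if Budget >= -2 else 0  [with Budget=5]  = 1
Installs = -Budget + Clicks - Reach  [with Budget=5, Clicks=4, Reach=1]  = -2
Signups = Budget - 2Installs - 2Clicks  [with Budget=5, Installs=-2, Clicks=4]  = 1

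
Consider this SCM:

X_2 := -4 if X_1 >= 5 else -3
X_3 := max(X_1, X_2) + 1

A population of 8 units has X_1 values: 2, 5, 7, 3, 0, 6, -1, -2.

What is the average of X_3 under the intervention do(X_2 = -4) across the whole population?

do(X_2=-4) breaks X_2's dependence on X_1. With X_2=-4 fixed, X_3 across the units is 3, 6, 8, 4, 1, 7, 0, -1, mean 3.5.

3.5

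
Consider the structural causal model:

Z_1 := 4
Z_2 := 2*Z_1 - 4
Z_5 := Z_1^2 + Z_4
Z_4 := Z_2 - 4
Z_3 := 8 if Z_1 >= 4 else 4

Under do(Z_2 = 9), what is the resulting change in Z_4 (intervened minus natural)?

5

Under do(Z_2=9), the mechanism Z_2 := 2*Z_1 - 4 is discarded; Z_2 is fixed at 9.
Z_4 = Z_2 - 4  [with Z_2=9]  = 5
Without intervention: Z_2 = 2*Z_1 - 4  [with Z_1=4]  = 4; Z_4 = Z_2 - 4  [with Z_2=4]  = 0.
Change = 5 − 0 = 5.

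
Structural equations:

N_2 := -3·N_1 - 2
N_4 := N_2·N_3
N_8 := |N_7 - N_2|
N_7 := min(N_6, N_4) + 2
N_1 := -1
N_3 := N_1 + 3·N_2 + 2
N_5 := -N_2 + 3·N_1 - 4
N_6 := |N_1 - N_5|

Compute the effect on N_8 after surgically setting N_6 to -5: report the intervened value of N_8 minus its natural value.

Intervening sets N_6 = -5 and removes its equation (N_6 := |N_1 - N_5|).
N_2 = -3·N_1 - 2  [with N_1=-1]  = 1
N_3 = N_1 + 3·N_2 + 2  [with N_1=-1, N_2=1]  = 4
N_4 = N_2·N_3  [with N_2=1, N_3=4]  = 4
N_7 = min(N_6, N_4) + 2  [with N_6=-5, N_4=4]  = -3
N_8 = |N_7 - N_2|  [with N_7=-3, N_2=1]  = 4
Without intervention: N_2 = -3·N_1 - 2  [with N_1=-1]  = 1; N_3 = N_1 + 3·N_2 + 2  [with N_1=-1, N_2=1]  = 4; N_4 = N_2·N_3  [with N_2=1, N_3=4]  = 4; N_5 = -N_2 + 3·N_1 - 4  [with N_2=1, N_1=-1]  = -8; N_6 = |N_1 - N_5|  [with N_1=-1, N_5=-8]  = 7; N_7 = min(N_6, N_4) + 2  [with N_6=7, N_4=4]  = 6; N_8 = |N_7 - N_2|  [with N_7=6, N_2=1]  = 5.
Change = 4 − 5 = -1.

-1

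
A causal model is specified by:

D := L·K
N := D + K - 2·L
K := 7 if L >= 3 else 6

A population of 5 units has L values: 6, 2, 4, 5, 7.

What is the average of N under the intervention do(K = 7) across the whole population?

do(K=7) breaks K's dependence on L. With K=7 fixed, N across the units is 37, 17, 27, 32, 42, mean 31.

31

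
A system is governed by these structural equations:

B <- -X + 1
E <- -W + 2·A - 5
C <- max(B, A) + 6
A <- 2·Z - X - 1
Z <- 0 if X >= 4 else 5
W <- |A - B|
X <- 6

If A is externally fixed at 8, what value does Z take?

The intervention breaks the incoming arrows to A: A <- 2·Z - X - 1 no longer applies, and A = 8.
Since Z is not a descendant of the intervened variable, it is unaffected.
Z = 0 if X >= 4 else 5  [with X=6]  = 0

0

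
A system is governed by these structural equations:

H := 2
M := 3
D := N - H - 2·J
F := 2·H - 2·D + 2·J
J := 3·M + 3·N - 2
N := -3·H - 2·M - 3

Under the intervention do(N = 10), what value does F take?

210

The intervention breaks the incoming arrows to N: N := -3·H - 2·M - 3 no longer applies, and N = 10.
J = 3·M + 3·N - 2  [with M=3, N=10]  = 37
D = N - H - 2·J  [with N=10, H=2, J=37]  = -66
F = 2·H - 2·D + 2·J  [with H=2, D=-66, J=37]  = 210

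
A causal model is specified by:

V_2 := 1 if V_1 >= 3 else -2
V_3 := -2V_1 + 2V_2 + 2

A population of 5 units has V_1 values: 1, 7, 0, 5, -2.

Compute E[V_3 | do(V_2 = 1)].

-0.4

do(V_2=1) breaks V_2's dependence on V_1. With V_2=1 fixed, V_3 across the units is 2, -10, 4, -6, 8, mean -0.4.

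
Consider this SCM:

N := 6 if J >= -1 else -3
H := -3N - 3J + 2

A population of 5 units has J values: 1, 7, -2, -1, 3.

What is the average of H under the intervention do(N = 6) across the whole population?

-20.8

do(N=6) breaks N's dependence on J. With N=6 fixed, H across the units is -19, -37, -10, -13, -25, mean -20.8.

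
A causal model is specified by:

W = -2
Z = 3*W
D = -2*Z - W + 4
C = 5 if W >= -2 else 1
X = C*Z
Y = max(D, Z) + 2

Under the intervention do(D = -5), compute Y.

-3

The intervention breaks the incoming arrows to D: D = -2*Z - W + 4 no longer applies, and D = -5.
Z = 3*W  [with W=-2]  = -6
Y = max(D, Z) + 2  [with D=-5, Z=-6]  = -3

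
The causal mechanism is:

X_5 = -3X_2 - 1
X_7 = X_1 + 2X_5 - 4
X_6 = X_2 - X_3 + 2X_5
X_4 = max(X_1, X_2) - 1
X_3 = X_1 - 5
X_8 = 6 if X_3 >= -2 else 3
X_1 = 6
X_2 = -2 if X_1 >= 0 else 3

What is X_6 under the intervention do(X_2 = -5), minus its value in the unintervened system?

Under do(X_2=-5), the mechanism X_2 = -2 if X_1 >= 0 else 3 is discarded; X_2 is fixed at -5.
X_3 = X_1 - 5  [with X_1=6]  = 1
X_5 = -3X_2 - 1  [with X_2=-5]  = 14
X_6 = X_2 - X_3 + 2X_5  [with X_2=-5, X_3=1, X_5=14]  = 22
Without intervention: X_2 = -2 if X_1 >= 0 else 3  [with X_1=6]  = -2; X_3 = X_1 - 5  [with X_1=6]  = 1; X_5 = -3X_2 - 1  [with X_2=-2]  = 5; X_6 = X_2 - X_3 + 2X_5  [with X_2=-2, X_3=1, X_5=5]  = 7.
Change = 22 − 7 = 15.

15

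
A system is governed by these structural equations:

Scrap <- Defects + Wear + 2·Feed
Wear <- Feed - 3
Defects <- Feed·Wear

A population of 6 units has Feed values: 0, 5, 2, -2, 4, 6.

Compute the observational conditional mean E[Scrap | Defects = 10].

11.5

Observing Defects=10 restricts to units where Defects's equation naturally yields 10: Feed ∈ {5, -2}. In that subpopulation Scrap = 22, 1, mean 11.5.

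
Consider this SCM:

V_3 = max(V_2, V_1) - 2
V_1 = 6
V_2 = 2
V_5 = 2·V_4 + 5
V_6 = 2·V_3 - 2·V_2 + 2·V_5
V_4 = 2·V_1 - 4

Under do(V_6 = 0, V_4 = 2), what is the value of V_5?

9

Setting V_6 = 0, V_4 = 2 by intervention discards those variables' equations.
V_5 = 2·V_4 + 5  [with V_4=2]  = 9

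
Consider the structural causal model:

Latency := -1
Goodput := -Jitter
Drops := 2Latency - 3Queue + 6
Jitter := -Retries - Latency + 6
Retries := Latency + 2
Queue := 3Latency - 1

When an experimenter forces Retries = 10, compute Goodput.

3

Under do(Retries=10), the mechanism Retries := Latency + 2 is discarded; Retries is fixed at 10.
Jitter = -Retries - Latency + 6  [with Retries=10, Latency=-1]  = -3
Goodput = -Jitter  [with Jitter=-3]  = 3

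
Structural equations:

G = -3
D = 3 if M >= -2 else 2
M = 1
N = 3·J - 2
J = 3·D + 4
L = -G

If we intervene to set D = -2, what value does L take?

3

do(D=-2) replaces the equation D = 3 if M >= -2 else 2 with the constant D = -2.
L is not downstream of the intervention, so its value is determined by the original equations.
L = -G  [with G=-3]  = 3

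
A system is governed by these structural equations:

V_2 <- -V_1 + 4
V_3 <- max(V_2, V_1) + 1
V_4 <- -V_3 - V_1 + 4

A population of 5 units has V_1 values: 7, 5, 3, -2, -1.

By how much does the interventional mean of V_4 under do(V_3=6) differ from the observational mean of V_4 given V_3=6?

Under do(V_3=6), V_3's equation is replaced by V_3=6 for every unit. Per-unit V_4: -9, -7, -5, 0, -1. Mean = -4.4.
E[V_4|V_3=6] averages over only the 2 units with V_3=6 (V_1 = 5, -1): V_4 = -7, -1, mean -4.
Difference = -4.4 − (-4) = -0.4.

-0.4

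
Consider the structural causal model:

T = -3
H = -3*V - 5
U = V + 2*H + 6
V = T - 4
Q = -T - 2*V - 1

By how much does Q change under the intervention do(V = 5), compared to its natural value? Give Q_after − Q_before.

The intervention breaks the incoming arrows to V: V = T - 4 no longer applies, and V = 5.
Q = -T - 2*V - 1  [with T=-3, V=5]  = -8
Without intervention: V = T - 4  [with T=-3]  = -7; Q = -T - 2*V - 1  [with T=-3, V=-7]  = 16.
Change = -8 − 16 = -24.

-24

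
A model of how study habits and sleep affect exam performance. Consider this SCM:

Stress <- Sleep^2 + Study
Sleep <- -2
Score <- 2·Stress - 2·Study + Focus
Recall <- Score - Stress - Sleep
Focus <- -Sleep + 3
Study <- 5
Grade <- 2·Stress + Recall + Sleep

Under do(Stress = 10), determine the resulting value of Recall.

7

The intervention breaks the incoming arrows to Stress: Stress <- Sleep^2 + Study no longer applies, and Stress = 10.
Focus = -Sleep + 3  [with Sleep=-2]  = 5
Score = 2·Stress - 2·Study + Focus  [with Stress=10, Study=5, Focus=5]  = 15
Recall = Score - Stress - Sleep  [with Score=15, Stress=10, Sleep=-2]  = 7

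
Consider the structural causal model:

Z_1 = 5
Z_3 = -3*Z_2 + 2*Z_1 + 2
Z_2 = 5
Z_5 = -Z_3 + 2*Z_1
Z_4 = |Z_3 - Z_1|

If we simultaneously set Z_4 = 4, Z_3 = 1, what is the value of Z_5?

The joint intervention fixes Z_4 = 4, Z_3 = 1, removing each variable's own equation.
Z_5 = -Z_3 + 2*Z_1  [with Z_3=1, Z_1=5]  = 9

9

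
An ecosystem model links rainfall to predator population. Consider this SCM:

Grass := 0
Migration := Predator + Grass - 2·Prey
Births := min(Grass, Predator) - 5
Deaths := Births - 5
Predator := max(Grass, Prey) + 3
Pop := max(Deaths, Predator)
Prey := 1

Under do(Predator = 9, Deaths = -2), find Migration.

Setting Predator = 9, Deaths = -2 by intervention discards those variables' equations.
Migration = Predator + Grass - 2·Prey  [with Predator=9, Grass=0, Prey=1]  = 7

7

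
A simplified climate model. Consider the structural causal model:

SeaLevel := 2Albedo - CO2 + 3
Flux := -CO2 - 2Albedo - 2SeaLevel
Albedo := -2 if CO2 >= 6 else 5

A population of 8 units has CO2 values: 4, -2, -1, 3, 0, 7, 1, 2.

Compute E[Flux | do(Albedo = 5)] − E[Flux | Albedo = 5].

0.75

Under do(Albedo=5), Albedo's equation is replaced by Albedo=5 for every unit. Per-unit Flux: -32, -38, -37, -33, -36, -29, -35, -34. Mean = -34.25.
Observing Albedo=5 restricts to units where Albedo's equation naturally yields 5: CO2 ∈ {4, -2, -1, 3, 0, 1, 2}. In that subpopulation Flux = -32, -38, -37, -33, -36, -35, -34, mean -35.
Difference = -34.25 − (-35) = 0.75.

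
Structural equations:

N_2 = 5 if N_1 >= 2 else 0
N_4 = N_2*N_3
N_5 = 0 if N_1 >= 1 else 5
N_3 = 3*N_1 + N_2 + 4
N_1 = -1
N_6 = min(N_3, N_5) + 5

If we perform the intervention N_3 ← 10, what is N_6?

10

The intervention breaks the incoming arrows to N_3: N_3 = 3*N_1 + N_2 + 4 no longer applies, and N_3 = 10.
N_5 = 0 if N_1 >= 1 else 5  [with N_1=-1]  = 5
N_6 = min(N_3, N_5) + 5  [with N_3=10, N_5=5]  = 10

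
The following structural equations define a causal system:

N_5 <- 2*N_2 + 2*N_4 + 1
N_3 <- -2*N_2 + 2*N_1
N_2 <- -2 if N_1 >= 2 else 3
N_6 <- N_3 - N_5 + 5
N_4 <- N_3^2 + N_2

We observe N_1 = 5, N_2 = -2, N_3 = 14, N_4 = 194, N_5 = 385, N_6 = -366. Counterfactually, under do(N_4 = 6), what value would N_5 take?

Intervening sets N_4 = 6 and removes its equation (N_4 <- N_3^2 + N_2).
N_2 = -2 if N_1 >= 2 else 3  [with N_1=5]  = -2
N_5 = 2*N_2 + 2*N_4 + 1  [with N_2=-2, N_4=6]  = 9

9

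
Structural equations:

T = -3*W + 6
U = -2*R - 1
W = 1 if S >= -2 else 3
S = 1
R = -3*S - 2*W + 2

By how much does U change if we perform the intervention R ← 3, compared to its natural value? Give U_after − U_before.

-12

do(R=3) replaces the equation R = -3*S - 2*W + 2 with the constant R = 3.
U = -2*R - 1  [with R=3]  = -7
Without intervention: W = 1 if S >= -2 else 3  [with S=1]  = 1; R = -3*S - 2*W + 2  [with S=1, W=1]  = -3; U = -2*R - 1  [with R=-3]  = 5.
Change = -7 − 5 = -12.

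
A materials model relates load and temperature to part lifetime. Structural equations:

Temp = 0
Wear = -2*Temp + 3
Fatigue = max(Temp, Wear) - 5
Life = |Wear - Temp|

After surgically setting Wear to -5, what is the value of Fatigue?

The intervention breaks the incoming arrows to Wear: Wear = -2*Temp + 3 no longer applies, and Wear = -5.
Fatigue = max(Temp, Wear) - 5  [with Temp=0, Wear=-5]  = -5

-5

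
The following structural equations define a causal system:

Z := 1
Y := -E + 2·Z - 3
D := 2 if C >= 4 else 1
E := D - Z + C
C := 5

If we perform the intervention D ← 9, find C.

Under do(D=9), the mechanism D := 2 if C >= 4 else 1 is discarded; D is fixed at 9.
Since C is not a descendant of the intervened variable, it is unaffected.

5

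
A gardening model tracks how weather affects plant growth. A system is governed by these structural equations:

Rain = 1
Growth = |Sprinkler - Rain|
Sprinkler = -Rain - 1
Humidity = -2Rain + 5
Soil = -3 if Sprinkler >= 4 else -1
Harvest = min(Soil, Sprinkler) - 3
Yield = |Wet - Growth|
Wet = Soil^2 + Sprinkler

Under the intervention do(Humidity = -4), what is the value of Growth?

3

do(Humidity=-4) replaces the equation Humidity = -2Rain + 5 with the constant Humidity = -4.
Since Growth is not a descendant of the intervened variable, it is unaffected.
Sprinkler = -Rain - 1  [with Rain=1]  = -2
Growth = |Sprinkler - Rain|  [with Sprinkler=-2, Rain=1]  = 3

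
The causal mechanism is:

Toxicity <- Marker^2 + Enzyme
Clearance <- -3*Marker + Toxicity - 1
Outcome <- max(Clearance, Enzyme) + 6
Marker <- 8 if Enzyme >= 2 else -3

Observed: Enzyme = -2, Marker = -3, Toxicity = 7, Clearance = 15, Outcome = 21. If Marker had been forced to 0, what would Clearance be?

Under do(Marker=0), the mechanism Marker <- 8 if Enzyme >= 2 else -3 is discarded; Marker is fixed at 0.
Toxicity = Marker^2 + Enzyme  [with Marker=0, Enzyme=-2]  = -2
Clearance = -3*Marker + Toxicity - 1  [with Marker=0, Toxicity=-2]  = -3

-3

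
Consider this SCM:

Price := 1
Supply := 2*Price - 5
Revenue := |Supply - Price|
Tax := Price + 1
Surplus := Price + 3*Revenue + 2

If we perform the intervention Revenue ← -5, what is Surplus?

do(Revenue=-5) replaces the equation Revenue := |Supply - Price| with the constant Revenue = -5.
Surplus = Price + 3*Revenue + 2  [with Price=1, Revenue=-5]  = -12

-12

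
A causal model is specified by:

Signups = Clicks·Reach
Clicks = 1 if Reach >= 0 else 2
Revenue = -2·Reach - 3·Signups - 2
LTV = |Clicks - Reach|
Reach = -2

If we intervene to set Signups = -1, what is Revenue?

5

The intervention breaks the incoming arrows to Signups: Signups = Clicks·Reach no longer applies, and Signups = -1.
Revenue = -2·Reach - 3·Signups - 2  [with Reach=-2, Signups=-1]  = 5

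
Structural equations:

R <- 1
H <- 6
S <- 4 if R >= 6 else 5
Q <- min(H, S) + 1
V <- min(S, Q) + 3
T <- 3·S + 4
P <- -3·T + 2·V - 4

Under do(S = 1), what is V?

do(S=1) replaces the equation S <- 4 if R >= 6 else 5 with the constant S = 1.
Q = min(H, S) + 1  [with H=6, S=1]  = 2
V = min(S, Q) + 3  [with S=1, Q=2]  = 4

4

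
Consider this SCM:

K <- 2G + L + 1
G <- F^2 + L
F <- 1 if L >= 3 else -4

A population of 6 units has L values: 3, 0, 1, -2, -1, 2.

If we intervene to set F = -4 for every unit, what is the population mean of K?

Every unit gets F=-4 under the intervention. K values become 42, 33, 36, 27, 30, 39; E[K|do(F=-4)] = 34.5.

34.5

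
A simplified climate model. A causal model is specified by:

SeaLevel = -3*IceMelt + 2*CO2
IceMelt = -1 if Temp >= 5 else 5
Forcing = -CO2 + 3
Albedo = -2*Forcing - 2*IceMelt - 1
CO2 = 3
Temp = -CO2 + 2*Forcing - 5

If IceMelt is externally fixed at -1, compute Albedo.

1

Intervening sets IceMelt = -1 and removes its equation (IceMelt = -1 if Temp >= 5 else 5).
Forcing = -CO2 + 3  [with CO2=3]  = 0
Albedo = -2*Forcing - 2*IceMelt - 1  [with Forcing=0, IceMelt=-1]  = 1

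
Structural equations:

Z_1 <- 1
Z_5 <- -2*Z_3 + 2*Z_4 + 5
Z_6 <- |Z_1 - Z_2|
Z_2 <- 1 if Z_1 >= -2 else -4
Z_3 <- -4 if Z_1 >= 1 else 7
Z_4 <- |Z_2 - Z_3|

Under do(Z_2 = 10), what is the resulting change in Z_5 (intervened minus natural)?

do(Z_2=10) replaces the equation Z_2 <- 1 if Z_1 >= -2 else -4 with the constant Z_2 = 10.
Z_3 = -4 if Z_1 >= 1 else 7  [with Z_1=1]  = -4
Z_4 = |Z_2 - Z_3|  [with Z_2=10, Z_3=-4]  = 14
Z_5 = -2*Z_3 + 2*Z_4 + 5  [with Z_3=-4, Z_4=14]  = 41
Without intervention: Z_2 = 1 if Z_1 >= -2 else -4  [with Z_1=1]  = 1; Z_3 = -4 if Z_1 >= 1 else 7  [with Z_1=1]  = -4; Z_4 = |Z_2 - Z_3|  [with Z_2=1, Z_3=-4]  = 5; Z_5 = -2*Z_3 + 2*Z_4 + 5  [with Z_3=-4, Z_4=5]  = 23.
Change = 41 − 23 = 18.

18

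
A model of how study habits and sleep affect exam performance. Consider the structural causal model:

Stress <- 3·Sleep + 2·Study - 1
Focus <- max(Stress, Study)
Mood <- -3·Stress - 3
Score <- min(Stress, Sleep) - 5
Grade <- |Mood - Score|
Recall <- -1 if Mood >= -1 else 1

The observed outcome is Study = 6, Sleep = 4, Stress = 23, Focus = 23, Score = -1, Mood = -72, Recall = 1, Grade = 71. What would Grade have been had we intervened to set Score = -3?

69

do(Score=-3) replaces the equation Score <- min(Stress, Sleep) - 5 with the constant Score = -3.
Stress = 3·Sleep + 2·Study - 1  [with Sleep=4, Study=6]  = 23
Mood = -3·Stress - 3  [with Stress=23]  = -72
Grade = |Mood - Score|  [with Mood=-72, Score=-3]  = 69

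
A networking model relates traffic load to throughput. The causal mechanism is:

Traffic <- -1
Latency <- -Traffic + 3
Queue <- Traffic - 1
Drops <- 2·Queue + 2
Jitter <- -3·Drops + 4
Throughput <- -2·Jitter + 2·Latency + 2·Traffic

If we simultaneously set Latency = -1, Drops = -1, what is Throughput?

-18

The joint intervention fixes Latency = -1, Drops = -1, removing each variable's own equation.
Jitter = -3·Drops + 4  [with Drops=-1]  = 7
Throughput = -2·Jitter + 2·Latency + 2·Traffic  [with Jitter=7, Latency=-1, Traffic=-1]  = -18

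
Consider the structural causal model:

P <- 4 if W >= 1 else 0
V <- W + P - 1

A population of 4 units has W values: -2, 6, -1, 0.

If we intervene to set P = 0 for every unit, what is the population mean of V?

-0.25

The intervention sets P=0 in all 4 units regardless of W. Recomputing V per unit gives -3, 5, -2, -1; average -0.25.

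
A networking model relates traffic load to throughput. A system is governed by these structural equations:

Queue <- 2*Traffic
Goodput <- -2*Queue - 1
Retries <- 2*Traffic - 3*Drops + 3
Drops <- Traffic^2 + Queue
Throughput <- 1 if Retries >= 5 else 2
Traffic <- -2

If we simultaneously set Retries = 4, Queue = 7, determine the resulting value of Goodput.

The joint intervention fixes Retries = 4, Queue = 7, removing each variable's own equation.
Goodput = -2*Queue - 1  [with Queue=7]  = -15

-15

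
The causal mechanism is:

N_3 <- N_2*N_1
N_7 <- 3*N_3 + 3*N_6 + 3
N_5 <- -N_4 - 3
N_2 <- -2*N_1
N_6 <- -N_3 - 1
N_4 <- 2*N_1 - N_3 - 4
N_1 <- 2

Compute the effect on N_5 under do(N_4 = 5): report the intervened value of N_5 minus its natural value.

3

Intervening sets N_4 = 5 and removes its equation (N_4 <- 2*N_1 - N_3 - 4).
N_5 = -N_4 - 3  [with N_4=5]  = -8
Without intervention: N_2 = -2*N_1  [with N_1=2]  = -4; N_3 = N_2*N_1  [with N_2=-4, N_1=2]  = -8; N_4 = 2*N_1 - N_3 - 4  [with N_1=2, N_3=-8]  = 8; N_5 = -N_4 - 3  [with N_4=8]  = -11.
Change = -8 − (-11) = 3.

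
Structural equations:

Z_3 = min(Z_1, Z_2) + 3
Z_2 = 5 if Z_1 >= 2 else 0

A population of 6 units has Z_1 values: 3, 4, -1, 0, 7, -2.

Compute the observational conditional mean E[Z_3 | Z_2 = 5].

E[Z_3|Z_2=5] averages over only the 3 units with Z_2=5 (Z_1 = 3, 4, 7): Z_3 = 6, 7, 8, mean 7.

7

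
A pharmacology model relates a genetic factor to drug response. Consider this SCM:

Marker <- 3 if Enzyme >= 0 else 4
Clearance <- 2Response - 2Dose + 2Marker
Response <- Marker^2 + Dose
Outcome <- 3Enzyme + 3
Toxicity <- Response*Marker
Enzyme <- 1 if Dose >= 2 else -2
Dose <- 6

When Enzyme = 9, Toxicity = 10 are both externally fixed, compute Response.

15

The joint intervention fixes Enzyme = 9, Toxicity = 10, removing each variable's own equation.
Marker = 3 if Enzyme >= 0 else 4  [with Enzyme=9]  = 3
Response = Marker^2 + Dose  [with Marker=3, Dose=6]  = 15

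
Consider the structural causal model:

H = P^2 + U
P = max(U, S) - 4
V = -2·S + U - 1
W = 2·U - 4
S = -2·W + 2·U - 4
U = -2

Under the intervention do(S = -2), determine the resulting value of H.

34

do(S=-2) replaces the equation S = -2·W + 2·U - 4 with the constant S = -2.
P = max(U, S) - 4  [with U=-2, S=-2]  = -6
H = P^2 + U  [with P=-6, U=-2]  = 34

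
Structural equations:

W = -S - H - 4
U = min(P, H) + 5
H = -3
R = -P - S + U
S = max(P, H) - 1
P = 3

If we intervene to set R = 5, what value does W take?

The intervention breaks the incoming arrows to R: R = -P - S + U no longer applies, and R = 5.
Since W is not a descendant of the intervened variable, it is unaffected.
S = max(P, H) - 1  [with P=3, H=-3]  = 2
W = -S - H - 4  [with S=2, H=-3]  = -3

-3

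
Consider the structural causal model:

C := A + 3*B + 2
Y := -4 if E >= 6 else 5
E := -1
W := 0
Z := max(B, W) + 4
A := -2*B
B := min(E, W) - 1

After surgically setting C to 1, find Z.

The intervention breaks the incoming arrows to C: C := A + 3*B + 2 no longer applies, and C = 1.
Z is not downstream of the intervention, so its value is determined by the original equations.
B = min(E, W) - 1  [with E=-1, W=0]  = -2
Z = max(B, W) + 4  [with B=-2, W=0]  = 4

4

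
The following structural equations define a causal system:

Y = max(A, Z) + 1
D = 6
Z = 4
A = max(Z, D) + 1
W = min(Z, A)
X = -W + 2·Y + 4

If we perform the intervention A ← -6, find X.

The intervention breaks the incoming arrows to A: A = max(Z, D) + 1 no longer applies, and A = -6.
W = min(Z, A)  [with Z=4, A=-6]  = -6
Y = max(A, Z) + 1  [with A=-6, Z=4]  = 5
X = -W + 2·Y + 4  [with W=-6, Y=5]  = 20

20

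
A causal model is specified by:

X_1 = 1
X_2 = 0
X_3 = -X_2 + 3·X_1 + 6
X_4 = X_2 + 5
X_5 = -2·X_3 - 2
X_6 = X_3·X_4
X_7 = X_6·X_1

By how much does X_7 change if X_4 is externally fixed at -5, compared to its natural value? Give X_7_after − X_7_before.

The intervention breaks the incoming arrows to X_4: X_4 = X_2 + 5 no longer applies, and X_4 = -5.
X_3 = -X_2 + 3·X_1 + 6  [with X_2=0, X_1=1]  = 9
X_6 = X_3·X_4  [with X_3=9, X_4=-5]  = -45
X_7 = X_6·X_1  [with X_6=-45, X_1=1]  = -45
Without intervention: X_3 = -X_2 + 3·X_1 + 6  [with X_2=0, X_1=1]  = 9; X_4 = X_2 + 5  [with X_2=0]  = 5; X_6 = X_3·X_4  [with X_3=9, X_4=5]  = 45; X_7 = X_6·X_1  [with X_6=45, X_1=1]  = 45.
Change = -45 − 45 = -90.

-90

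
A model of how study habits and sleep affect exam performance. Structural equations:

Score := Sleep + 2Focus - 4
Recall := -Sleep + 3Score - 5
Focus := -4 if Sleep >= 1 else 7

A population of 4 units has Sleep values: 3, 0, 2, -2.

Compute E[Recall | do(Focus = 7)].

The intervention sets Focus=7 in all 4 units regardless of Sleep. Recomputing Recall per unit gives 31, 25, 29, 21; average 26.5.

26.5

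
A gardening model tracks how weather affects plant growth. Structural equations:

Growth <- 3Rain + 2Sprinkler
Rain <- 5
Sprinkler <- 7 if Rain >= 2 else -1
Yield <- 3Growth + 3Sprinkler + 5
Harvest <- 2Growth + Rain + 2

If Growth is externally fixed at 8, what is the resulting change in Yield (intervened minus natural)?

The intervention breaks the incoming arrows to Growth: Growth <- 3Rain + 2Sprinkler no longer applies, and Growth = 8.
Sprinkler = 7 if Rain >= 2 else -1  [with Rain=5]  = 7
Yield = 3Growth + 3Sprinkler + 5  [with Growth=8, Sprinkler=7]  = 50
Without intervention: Sprinkler = 7 if Rain >= 2 else -1  [with Rain=5]  = 7; Growth = 3Rain + 2Sprinkler  [with Rain=5, Sprinkler=7]  = 29; Yield = 3Growth + 3Sprinkler + 5  [with Growth=29, Sprinkler=7]  = 113.
Change = 50 − 113 = -63.

-63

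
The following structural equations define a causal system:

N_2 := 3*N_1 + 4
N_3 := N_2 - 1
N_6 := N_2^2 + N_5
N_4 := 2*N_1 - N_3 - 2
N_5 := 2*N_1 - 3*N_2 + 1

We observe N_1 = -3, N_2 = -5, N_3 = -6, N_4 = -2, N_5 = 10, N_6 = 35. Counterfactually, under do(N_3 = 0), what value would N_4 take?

The intervention breaks the incoming arrows to N_3: N_3 := N_2 - 1 no longer applies, and N_3 = 0.
N_4 = 2*N_1 - N_3 - 2  [with N_1=-3, N_3=0]  = -8

-8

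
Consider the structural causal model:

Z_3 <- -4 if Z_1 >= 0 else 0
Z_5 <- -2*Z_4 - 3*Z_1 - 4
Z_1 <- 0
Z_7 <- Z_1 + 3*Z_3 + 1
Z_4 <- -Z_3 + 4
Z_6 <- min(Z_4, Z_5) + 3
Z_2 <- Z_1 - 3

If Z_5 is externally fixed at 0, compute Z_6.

The intervention breaks the incoming arrows to Z_5: Z_5 <- -2*Z_4 - 3*Z_1 - 4 no longer applies, and Z_5 = 0.
Z_3 = -4 if Z_1 >= 0 else 0  [with Z_1=0]  = -4
Z_4 = -Z_3 + 4  [with Z_3=-4]  = 8
Z_6 = min(Z_4, Z_5) + 3  [with Z_4=8, Z_5=0]  = 3

3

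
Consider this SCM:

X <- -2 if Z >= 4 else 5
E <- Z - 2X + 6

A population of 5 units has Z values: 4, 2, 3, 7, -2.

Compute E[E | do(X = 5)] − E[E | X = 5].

The intervention sets X=5 in all 5 units regardless of Z. Recomputing E per unit gives 0, -2, -1, 3, -6; average -1.2.
E[E|X=5] averages over only the 3 units with X=5 (Z = 2, 3, -2): E = -2, -1, -6, mean -3.
Difference = -1.2 − (-3) = 1.8.

1.8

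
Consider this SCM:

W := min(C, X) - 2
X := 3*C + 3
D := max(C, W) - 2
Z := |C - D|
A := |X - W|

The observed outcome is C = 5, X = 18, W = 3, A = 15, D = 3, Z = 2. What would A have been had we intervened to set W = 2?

16

The intervention breaks the incoming arrows to W: W := min(C, X) - 2 no longer applies, and W = 2.
X = 3*C + 3  [with C=5]  = 18
A = |X - W|  [with X=18, W=2]  = 16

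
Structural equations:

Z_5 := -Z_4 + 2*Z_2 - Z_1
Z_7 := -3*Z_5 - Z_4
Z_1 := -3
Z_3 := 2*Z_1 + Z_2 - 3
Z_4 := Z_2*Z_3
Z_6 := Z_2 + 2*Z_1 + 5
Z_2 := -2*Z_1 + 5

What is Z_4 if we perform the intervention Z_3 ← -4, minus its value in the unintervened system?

The intervention breaks the incoming arrows to Z_3: Z_3 := 2*Z_1 + Z_2 - 3 no longer applies, and Z_3 = -4.
Z_2 = -2*Z_1 + 5  [with Z_1=-3]  = 11
Z_4 = Z_2*Z_3  [with Z_2=11, Z_3=-4]  = -44
Without intervention: Z_2 = -2*Z_1 + 5  [with Z_1=-3]  = 11; Z_3 = 2*Z_1 + Z_2 - 3  [with Z_1=-3, Z_2=11]  = 2; Z_4 = Z_2*Z_3  [with Z_2=11, Z_3=2]  = 22.
Change = -44 − 22 = -66.

-66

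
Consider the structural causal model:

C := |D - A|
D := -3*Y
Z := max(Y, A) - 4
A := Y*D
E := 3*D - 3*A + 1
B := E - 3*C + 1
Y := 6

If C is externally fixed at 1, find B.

Under do(C=1), the mechanism C := |D - A| is discarded; C is fixed at 1.
D = -3*Y  [with Y=6]  = -18
A = Y*D  [with Y=6, D=-18]  = -108
E = 3*D - 3*A + 1  [with D=-18, A=-108]  = 271
B = E - 3*C + 1  [with E=271, C=1]  = 269

269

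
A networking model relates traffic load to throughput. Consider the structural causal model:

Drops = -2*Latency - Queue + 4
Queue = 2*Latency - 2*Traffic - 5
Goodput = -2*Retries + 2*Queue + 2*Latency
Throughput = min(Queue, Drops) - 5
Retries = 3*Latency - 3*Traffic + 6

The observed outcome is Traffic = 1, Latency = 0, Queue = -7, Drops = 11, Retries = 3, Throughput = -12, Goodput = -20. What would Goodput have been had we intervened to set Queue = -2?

The intervention breaks the incoming arrows to Queue: Queue = 2*Latency - 2*Traffic - 5 no longer applies, and Queue = -2.
Retries = 3*Latency - 3*Traffic + 6  [with Latency=0, Traffic=1]  = 3
Goodput = -2*Retries + 2*Queue + 2*Latency  [with Retries=3, Queue=-2, Latency=0]  = -10

-10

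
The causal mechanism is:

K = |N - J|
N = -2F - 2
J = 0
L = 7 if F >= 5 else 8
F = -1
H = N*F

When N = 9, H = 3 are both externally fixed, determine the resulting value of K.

The joint intervention fixes N = 9, H = 3, removing each variable's own equation.
K = |N - J|  [with N=9, J=0]  = 9

9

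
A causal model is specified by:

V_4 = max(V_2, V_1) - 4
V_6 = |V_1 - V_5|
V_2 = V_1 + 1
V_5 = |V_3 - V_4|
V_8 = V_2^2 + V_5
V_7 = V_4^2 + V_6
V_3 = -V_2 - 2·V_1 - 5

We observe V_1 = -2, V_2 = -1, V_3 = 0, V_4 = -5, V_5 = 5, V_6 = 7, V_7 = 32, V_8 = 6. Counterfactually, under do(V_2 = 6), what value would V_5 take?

9

do(V_2=6) replaces the equation V_2 = V_1 + 1 with the constant V_2 = 6.
V_3 = -V_2 - 2·V_1 - 5  [with V_2=6, V_1=-2]  = -7
V_4 = max(V_2, V_1) - 4  [with V_2=6, V_1=-2]  = 2
V_5 = |V_3 - V_4|  [with V_3=-7, V_4=2]  = 9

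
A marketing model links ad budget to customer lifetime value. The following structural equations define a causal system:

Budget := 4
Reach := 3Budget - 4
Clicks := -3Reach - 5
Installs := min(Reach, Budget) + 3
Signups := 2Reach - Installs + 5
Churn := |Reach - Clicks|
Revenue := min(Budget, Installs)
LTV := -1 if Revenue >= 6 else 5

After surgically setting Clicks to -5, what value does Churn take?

The intervention breaks the incoming arrows to Clicks: Clicks := -3Reach - 5 no longer applies, and Clicks = -5.
Reach = 3Budget - 4  [with Budget=4]  = 8
Churn = |Reach - Clicks|  [with Reach=8, Clicks=-5]  = 13

13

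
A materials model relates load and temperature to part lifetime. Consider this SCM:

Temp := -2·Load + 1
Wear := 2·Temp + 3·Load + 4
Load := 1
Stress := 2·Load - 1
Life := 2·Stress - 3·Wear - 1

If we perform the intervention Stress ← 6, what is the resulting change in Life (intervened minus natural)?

do(Stress=6) replaces the equation Stress := 2·Load - 1 with the constant Stress = 6.
Temp = -2·Load + 1  [with Load=1]  = -1
Wear = 2·Temp + 3·Load + 4  [with Temp=-1, Load=1]  = 5
Life = 2·Stress - 3·Wear - 1  [with Stress=6, Wear=5]  = -4
Without intervention: Stress = 2·Load - 1  [with Load=1]  = 1; Temp = -2·Load + 1  [with Load=1]  = -1; Wear = 2·Temp + 3·Load + 4  [with Temp=-1, Load=1]  = 5; Life = 2·Stress - 3·Wear - 1  [with Stress=1, Wear=5]  = -14.
Change = -4 − (-14) = 10.

10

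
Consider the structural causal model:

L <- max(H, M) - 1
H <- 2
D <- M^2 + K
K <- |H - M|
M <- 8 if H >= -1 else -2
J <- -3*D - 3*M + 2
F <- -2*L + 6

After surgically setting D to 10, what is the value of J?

-52

Intervening sets D = 10 and removes its equation (D <- M^2 + K).
M = 8 if H >= -1 else -2  [with H=2]  = 8
J = -3*D - 3*M + 2  [with D=10, M=8]  = -52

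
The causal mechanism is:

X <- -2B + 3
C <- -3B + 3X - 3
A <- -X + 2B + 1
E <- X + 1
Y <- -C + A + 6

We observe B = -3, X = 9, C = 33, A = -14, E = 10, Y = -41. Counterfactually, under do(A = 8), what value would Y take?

Under do(A=8), the mechanism A <- -X + 2B + 1 is discarded; A is fixed at 8.
X = -2B + 3  [with B=-3]  = 9
C = -3B + 3X - 3  [with B=-3, X=9]  = 33
Y = -C + A + 6  [with C=33, A=8]  = -19

-19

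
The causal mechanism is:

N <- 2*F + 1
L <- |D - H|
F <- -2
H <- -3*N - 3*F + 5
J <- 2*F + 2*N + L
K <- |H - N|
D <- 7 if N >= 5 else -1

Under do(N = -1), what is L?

Under do(N=-1), the mechanism N <- 2*F + 1 is discarded; N is fixed at -1.
H = -3*N - 3*F + 5  [with N=-1, F=-2]  = 14
D = 7 if N >= 5 else -1  [with N=-1]  = -1
L = |D - H|  [with D=-1, H=14]  = 15

15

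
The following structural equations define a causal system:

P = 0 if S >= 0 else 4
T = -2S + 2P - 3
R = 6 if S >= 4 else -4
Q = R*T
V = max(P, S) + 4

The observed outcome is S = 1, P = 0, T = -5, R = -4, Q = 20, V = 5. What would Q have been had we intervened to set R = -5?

25

Intervening sets R = -5 and removes its equation (R = 6 if S >= 4 else -4).
P = 0 if S >= 0 else 4  [with S=1]  = 0
T = -2S + 2P - 3  [with S=1, P=0]  = -5
Q = R*T  [with R=-5, T=-5]  = 25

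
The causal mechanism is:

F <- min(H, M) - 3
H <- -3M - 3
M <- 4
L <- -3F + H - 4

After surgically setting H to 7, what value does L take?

0

Under do(H=7), the mechanism H <- -3M - 3 is discarded; H is fixed at 7.
F = min(H, M) - 3  [with H=7, M=4]  = 1
L = -3F + H - 4  [with F=1, H=7]  = 0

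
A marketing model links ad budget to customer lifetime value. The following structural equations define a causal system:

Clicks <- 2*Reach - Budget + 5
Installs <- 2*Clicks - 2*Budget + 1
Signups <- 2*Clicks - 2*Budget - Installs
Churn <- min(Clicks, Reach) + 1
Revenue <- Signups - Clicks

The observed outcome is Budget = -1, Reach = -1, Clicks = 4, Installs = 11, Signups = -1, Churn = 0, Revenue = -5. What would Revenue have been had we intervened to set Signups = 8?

4

Under do(Signups=8), the mechanism Signups <- 2*Clicks - 2*Budget - Installs is discarded; Signups is fixed at 8.
Clicks = 2*Reach - Budget + 5  [with Reach=-1, Budget=-1]  = 4
Revenue = Signups - Clicks  [with Signups=8, Clicks=4]  = 4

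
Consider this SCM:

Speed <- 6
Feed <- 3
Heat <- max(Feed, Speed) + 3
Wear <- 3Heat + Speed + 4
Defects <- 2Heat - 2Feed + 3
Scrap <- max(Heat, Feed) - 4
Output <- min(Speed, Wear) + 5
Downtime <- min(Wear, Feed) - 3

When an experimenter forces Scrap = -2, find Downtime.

Intervening sets Scrap = -2 and removes its equation (Scrap <- max(Heat, Feed) - 4).
Downtime is not downstream of the intervention, so its value is determined by the original equations.
Heat = max(Feed, Speed) + 3  [with Feed=3, Speed=6]  = 9
Wear = 3Heat + Speed + 4  [with Heat=9, Speed=6]  = 37
Downtime = min(Wear, Feed) - 3  [with Wear=37, Feed=3]  = 0

0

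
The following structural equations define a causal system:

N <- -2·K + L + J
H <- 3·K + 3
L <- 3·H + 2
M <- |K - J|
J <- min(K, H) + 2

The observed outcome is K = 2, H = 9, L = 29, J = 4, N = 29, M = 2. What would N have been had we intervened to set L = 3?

do(L=3) replaces the equation L <- 3·H + 2 with the constant L = 3.
H = 3·K + 3  [with K=2]  = 9
J = min(K, H) + 2  [with K=2, H=9]  = 4
N = -2·K + L + J  [with K=2, L=3, J=4]  = 3

3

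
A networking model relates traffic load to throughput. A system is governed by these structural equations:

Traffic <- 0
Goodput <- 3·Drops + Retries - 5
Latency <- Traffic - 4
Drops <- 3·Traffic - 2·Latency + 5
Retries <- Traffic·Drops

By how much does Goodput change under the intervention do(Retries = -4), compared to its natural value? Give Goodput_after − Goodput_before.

Intervening sets Retries = -4 and removes its equation (Retries <- Traffic·Drops).
Latency = Traffic - 4  [with Traffic=0]  = -4
Drops = 3·Traffic - 2·Latency + 5  [with Traffic=0, Latency=-4]  = 13
Goodput = 3·Drops + Retries - 5  [with Drops=13, Retries=-4]  = 30
Without intervention: Latency = Traffic - 4  [with Traffic=0]  = -4; Drops = 3·Traffic - 2·Latency + 5  [with Traffic=0, Latency=-4]  = 13; Retries = Traffic·Drops  [with Traffic=0, Drops=13]  = 0; Goodput = 3·Drops + Retries - 5  [with Drops=13, Retries=0]  = 34.
Change = 30 − 34 = -4.

-4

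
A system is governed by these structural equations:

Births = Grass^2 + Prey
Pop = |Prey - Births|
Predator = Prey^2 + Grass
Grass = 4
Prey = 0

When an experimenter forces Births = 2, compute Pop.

2

Intervening sets Births = 2 and removes its equation (Births = Grass^2 + Prey).
Pop = |Prey - Births|  [with Prey=0, Births=2]  = 2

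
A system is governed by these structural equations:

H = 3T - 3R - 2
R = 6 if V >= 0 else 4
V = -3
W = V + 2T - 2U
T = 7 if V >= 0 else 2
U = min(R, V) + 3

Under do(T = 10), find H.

Under do(T=10), the mechanism T = 7 if V >= 0 else 2 is discarded; T is fixed at 10.
R = 6 if V >= 0 else 4  [with V=-3]  = 4
H = 3T - 3R - 2  [with T=10, R=4]  = 16

16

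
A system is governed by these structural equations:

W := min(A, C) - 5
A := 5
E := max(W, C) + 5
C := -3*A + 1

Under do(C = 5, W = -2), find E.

Setting C = 5, W = -2 by intervention discards those variables' equations.
E = max(W, C) + 5  [with W=-2, C=5]  = 10

10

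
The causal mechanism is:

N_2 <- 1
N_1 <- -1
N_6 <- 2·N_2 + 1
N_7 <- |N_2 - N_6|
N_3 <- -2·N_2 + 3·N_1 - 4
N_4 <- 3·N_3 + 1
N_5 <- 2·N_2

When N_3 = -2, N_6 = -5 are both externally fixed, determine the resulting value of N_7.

Under do(N_3 = -2, N_6 = -5), each intervened variable's structural equation is replaced by its fixed value.
N_7 = |N_2 - N_6|  [with N_2=1, N_6=-5]  = 6

6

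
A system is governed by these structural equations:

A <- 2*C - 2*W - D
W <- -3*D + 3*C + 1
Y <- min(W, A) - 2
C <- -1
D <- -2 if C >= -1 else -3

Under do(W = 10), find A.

The intervention breaks the incoming arrows to W: W <- -3*D + 3*C + 1 no longer applies, and W = 10.
D = -2 if C >= -1 else -3  [with C=-1]  = -2
A = 2*C - 2*W - D  [with C=-1, W=10, D=-2]  = -20

-20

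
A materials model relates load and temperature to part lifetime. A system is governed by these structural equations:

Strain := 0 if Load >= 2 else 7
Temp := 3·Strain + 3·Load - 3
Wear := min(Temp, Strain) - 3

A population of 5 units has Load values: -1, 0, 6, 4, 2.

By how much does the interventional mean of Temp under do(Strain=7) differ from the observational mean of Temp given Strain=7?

8.1

Under do(Strain=7), Strain's equation is replaced by Strain=7 for every unit. Per-unit Temp: 15, 18, 36, 30, 24. Mean = 24.6.
Conditioning on Strain=7 selects the 2 unit(s) with Load ∈ {-1, 0}. Their Temp values: 15, 18. Mean = 16.5.
Difference = 24.6 − 16.5 = 8.1.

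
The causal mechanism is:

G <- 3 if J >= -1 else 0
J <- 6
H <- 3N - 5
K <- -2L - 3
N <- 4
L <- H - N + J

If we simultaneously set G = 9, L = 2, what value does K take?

-7

Setting G = 9, L = 2 by intervention discards those variables' equations.
K = -2L - 3  [with L=2]  = -7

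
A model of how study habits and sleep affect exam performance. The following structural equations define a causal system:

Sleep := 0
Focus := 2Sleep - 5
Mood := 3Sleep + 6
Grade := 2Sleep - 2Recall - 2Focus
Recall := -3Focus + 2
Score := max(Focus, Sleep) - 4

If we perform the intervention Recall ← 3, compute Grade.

4

The intervention breaks the incoming arrows to Recall: Recall := -3Focus + 2 no longer applies, and Recall = 3.
Focus = 2Sleep - 5  [with Sleep=0]  = -5
Grade = 2Sleep - 2Recall - 2Focus  [with Sleep=0, Recall=3, Focus=-5]  = 4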